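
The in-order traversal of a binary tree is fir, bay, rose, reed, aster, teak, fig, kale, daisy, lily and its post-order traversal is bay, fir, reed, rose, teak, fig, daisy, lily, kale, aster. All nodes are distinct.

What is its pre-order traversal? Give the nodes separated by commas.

aster, rose, fir, bay, reed, kale, fig, teak, lily, daisy

The last element of post-order is the root; it splits in-order into left and right subtrees.
Root aster: left subtree has 4 nodes {fir, bay, rose, reed}, right has 5 {teak, fig, kale, daisy, lily}.
  Root rose: left subtree has 2 nodes {fir, bay}, right has 1 {reed}.
    Root fir: left subtree has 0 nodes { }, right has 1 {bay}.
  Root kale: left subtree has 2 nodes {teak, fig}, right has 2 {daisy, lily}.
    Root fig: left subtree has 1 node {teak}, right has 0 { }.
    Root lily: left subtree has 1 node {daisy}, right has 0 { }.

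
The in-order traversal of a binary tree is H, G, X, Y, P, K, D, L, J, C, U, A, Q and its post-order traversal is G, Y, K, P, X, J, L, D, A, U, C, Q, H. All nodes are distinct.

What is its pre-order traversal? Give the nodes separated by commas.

H, Q, C, D, X, G, P, Y, K, L, J, U, A

The last element of post-order is the root; it splits in-order into left and right subtrees.
Root H: left subtree has 0 nodes { }, right has 12 {G, X, Y, P, K, D, L, J, C, U, A, Q}.
  Root Q: left subtree has 11 nodes {G, X, Y, P, K, D, L, J, C, U, A}, right has 0 { }.
    Root C: left subtree has 8 nodes {G, X, Y, P, K, D, L, J}, right has 2 {U, A}.
      Root D: left subtree has 5 nodes {G, X, Y, P, K}, right has 2 {L, J}.
        Root X: left subtree has 1 node {G}, right has 3 {Y, P, K}.
          Root P: left subtree has 1 node {Y}, right has 1 {K}.
        Root L: left subtree has 0 nodes { }, right has 1 {J}.
      Root U: left subtree has 0 nodes { }, right has 1 {A}.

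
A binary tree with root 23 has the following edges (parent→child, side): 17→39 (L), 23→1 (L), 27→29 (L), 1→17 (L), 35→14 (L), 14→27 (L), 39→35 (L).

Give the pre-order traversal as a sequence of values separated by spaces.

23 1 17 39 35 14 27 29

Pre-order visits the node, then its left subtree, then its right subtree.
Visit 23.
At 23: go left to 1.
  Visit 1.
  At 1: go left to 17.
    Visit 17.
    At 17: go left to 39.
      Visit 39.
      At 39: go left to 35.
        Visit 35.
        At 35: go left to 14.
          Visit 14.
          At 14: go left to 27.
            Visit 27.
            At 27: go left to 29.
              29 is a leaf — visit 29.
            At 27: no right child.
          At 14: no right child.
        At 35: no right child.
      At 39: no right child.
    At 17: no right child.
  At 1: no right child.
At 23: no right child.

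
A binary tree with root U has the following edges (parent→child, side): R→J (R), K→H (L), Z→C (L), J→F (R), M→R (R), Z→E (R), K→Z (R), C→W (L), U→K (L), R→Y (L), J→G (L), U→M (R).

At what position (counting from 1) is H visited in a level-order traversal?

4

Level-order visits nodes level by level from the root, left to right within each level.
Level 0: U
Level 1: K, M
Level 2: H, Z, R
Level 3: C, E, Y, J
Level 4: W, G, F
Full level-order sequence: U, K, M, H, Z, R, C, E, Y, J, W, G, F.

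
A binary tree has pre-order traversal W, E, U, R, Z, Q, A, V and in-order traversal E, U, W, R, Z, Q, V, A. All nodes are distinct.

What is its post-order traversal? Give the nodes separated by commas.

U, E, V, A, Q, Z, R, W

The first element of pre-order is the root; it splits in-order into left and right subtrees.
Root W: left subtree has 2 nodes {E, U}, right has 5 {R, Z, Q, V, A}.
  Root E: left subtree has 0 nodes { }, right has 1 {U}.
  Root R: left subtree has 0 nodes { }, right has 4 {Z, Q, V, A}.
    Root Z: left subtree has 0 nodes { }, right has 3 {Q, V, A}.
      Root Q: left subtree has 0 nodes { }, right has 2 {V, A}.
        Root A: left subtree has 1 node {V}, right has 0 { }.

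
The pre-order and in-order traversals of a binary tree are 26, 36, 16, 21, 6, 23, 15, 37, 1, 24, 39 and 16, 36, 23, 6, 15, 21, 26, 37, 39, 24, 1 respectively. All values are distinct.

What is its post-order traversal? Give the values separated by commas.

16, 23, 15, 6, 21, 36, 39, 24, 1, 37, 26

The first element of pre-order is the root; it splits in-order into left and right subtrees.
Root 26: left subtree has 6 nodes {16, 36, 23, 6, 15, 21}, right has 4 {37, 39, 24, 1}.
  Root 36: left subtree has 1 node {16}, right has 4 {23, 6, 15, 21}.
    Root 21: left subtree has 3 nodes {23, 6, 15}, right has 0 { }.
      Root 6: left subtree has 1 node {23}, right has 1 {15}.
  Root 37: left subtree has 0 nodes { }, right has 3 {39, 24, 1}.
    Root 1: left subtree has 2 nodes {39, 24}, right has 0 { }.
      Root 24: left subtree has 1 node {39}, right has 0 { }.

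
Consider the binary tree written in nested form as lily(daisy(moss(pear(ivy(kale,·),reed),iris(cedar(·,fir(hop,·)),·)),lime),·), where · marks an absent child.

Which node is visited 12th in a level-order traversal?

hop

Level-order visits nodes level by level from the root, left to right within each level.
Level 0: lily
Level 1: daisy
Level 2: moss, lime
Level 3: pear, iris
Level 4: ivy, reed, cedar
Level 5: kale, fir
Level 6: hop
Full level-order sequence: lily, daisy, moss, lime, pear, iris, ivy, reed, cedar, kale, fir, hop.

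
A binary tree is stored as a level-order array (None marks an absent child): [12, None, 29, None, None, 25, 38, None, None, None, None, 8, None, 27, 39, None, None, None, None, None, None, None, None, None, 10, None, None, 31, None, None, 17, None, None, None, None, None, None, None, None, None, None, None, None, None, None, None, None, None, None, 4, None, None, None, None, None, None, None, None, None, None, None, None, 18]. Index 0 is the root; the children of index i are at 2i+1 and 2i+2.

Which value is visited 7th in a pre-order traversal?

Pre-order visits the node, then its left subtree, then its right subtree.
Visit 12.
At 12: no left child.
At 12: go right to 29.
  Visit 29.
  At 29: go left to 25.
    Visit 25.
    At 25: go left to 8.
      Visit 8.
      At 8: no left child.
      At 8: go right to 10.
        Visit 10.
        At 10: go left to 4.
          4 is a leaf — visit 4.
        At 10: no right child.
    At 25: no right child.
  At 29: go right to 38.
    Visit 38.
    At 38: go left to 27.
      Visit 27.
      At 27: go left to 31.
        31 is a leaf — visit 31.
      At 27: no right child.
    At 38: go right to 39.
      Visit 39.
      At 39: no left child.
      At 39: go right to 17.
        Visit 17.
        At 17: no left child.
        At 17: go right to 18.
          18 is a leaf — visit 18.
Full pre-order sequence: 12, 29, 25, 8, 10, 4, 38, 27, 31, 39, 17, 18.

38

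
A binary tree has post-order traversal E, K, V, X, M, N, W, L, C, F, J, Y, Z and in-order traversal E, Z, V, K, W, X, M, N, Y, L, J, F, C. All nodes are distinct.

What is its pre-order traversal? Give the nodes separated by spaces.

Z E Y W V K N M X J L F C

The last element of post-order is the root; it splits in-order into left and right subtrees.
Root Z: left subtree has 1 node {E}, right has 11 {V, K, W, X, M, N, Y, L, J, F, C}.
  Root Y: left subtree has 6 nodes {V, K, W, X, M, N}, right has 4 {L, J, F, C}.
    Root W: left subtree has 2 nodes {V, K}, right has 3 {X, M, N}.
      Root V: left subtree has 0 nodes { }, right has 1 {K}.
      Root N: left subtree has 2 nodes {X, M}, right has 0 { }.
        Root M: left subtree has 1 node {X}, right has 0 { }.
    Root J: left subtree has 1 node {L}, right has 2 {F, C}.
      Root F: left subtree has 0 nodes { }, right has 1 {C}.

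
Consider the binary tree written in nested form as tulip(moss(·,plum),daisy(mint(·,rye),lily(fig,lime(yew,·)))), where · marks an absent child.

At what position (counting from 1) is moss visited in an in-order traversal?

In-order visits the left subtree, then the node, then the right subtree.
At tulip: go left to moss.
  At moss: no left child.
  Visit moss.
  At moss: go right to plum.
    plum is a leaf — visit plum.
Visit tulip.
At tulip: go right to daisy.
  At daisy: go left to mint.
    At mint: no left child.
    Visit mint.
    At mint: go right to rye.
      rye is a leaf — visit rye.
  Visit daisy.
  At daisy: go right to lily.
    At lily: go left to fig.
      fig is a leaf — visit fig.
    Visit lily.
    At lily: go right to lime.
      At lime: go left to yew.
        yew is a leaf — visit yew.
      Visit lime.
      At lime: no right child.
Full in-order sequence: moss, plum, tulip, mint, rye, daisy, fig, lily, yew, lime.

1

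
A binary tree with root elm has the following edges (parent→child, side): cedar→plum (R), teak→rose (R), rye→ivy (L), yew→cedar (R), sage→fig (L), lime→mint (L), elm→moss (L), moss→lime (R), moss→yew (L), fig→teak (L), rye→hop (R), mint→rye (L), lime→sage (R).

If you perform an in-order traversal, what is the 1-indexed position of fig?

12

In-order visits the left subtree, then the node, then the right subtree.
At elm: go left to moss.
  At moss: go left to yew.
    At yew: no left child.
    Visit yew.
    At yew: go right to cedar.
      At cedar: no left child.
      Visit cedar.
      At cedar: go right to plum.
        plum is a leaf — visit plum.
  Visit moss.
  At moss: go right to lime.
    At lime: go left to mint.
      At mint: go left to rye.
        At rye: go left to ivy.
          ivy is a leaf — visit ivy.
        Visit rye.
        At rye: go right to hop.
          hop is a leaf — visit hop.
      Visit mint.
      At mint: no right child.
    Visit lime.
    At lime: go right to sage.
      At sage: go left to fig.
        At fig: go left to teak.
          At teak: no left child.
          Visit teak.
          At teak: go right to rose.
            rose is a leaf — visit rose.
        Visit fig.
        At fig: no right child.
      Visit sage.
      At sage: no right child.
Visit elm.
At elm: no right child.
Full in-order sequence: yew, cedar, plum, moss, ivy, rye, hop, mint, lime, teak, rose, fig, sage, elm.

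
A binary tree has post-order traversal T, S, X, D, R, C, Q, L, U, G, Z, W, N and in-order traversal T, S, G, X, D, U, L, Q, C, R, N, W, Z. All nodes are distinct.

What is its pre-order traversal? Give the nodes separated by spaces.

The last element of post-order is the root; it splits in-order into left and right subtrees.
Root N: left subtree has 10 nodes {T, S, G, X, D, U, L, Q, C, R}, right has 2 {W, Z}.
  Root G: left subtree has 2 nodes {T, S}, right has 7 {X, D, U, L, Q, C, R}.
    Root S: left subtree has 1 node {T}, right has 0 { }.
    Root U: left subtree has 2 nodes {X, D}, right has 4 {L, Q, C, R}.
      Root D: left subtree has 1 node {X}, right has 0 { }.
      Root L: left subtree has 0 nodes { }, right has 3 {Q, C, R}.
        Root Q: left subtree has 0 nodes { }, right has 2 {C, R}.
          Root C: left subtree has 0 nodes { }, right has 1 {R}.
  Root W: left subtree has 0 nodes { }, right has 1 {Z}.

N G S T U D X L Q C R W Z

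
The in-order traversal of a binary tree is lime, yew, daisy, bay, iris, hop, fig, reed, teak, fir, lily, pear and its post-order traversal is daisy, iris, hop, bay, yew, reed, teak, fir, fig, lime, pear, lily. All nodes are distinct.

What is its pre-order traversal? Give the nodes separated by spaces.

The last element of post-order is the root; it splits in-order into left and right subtrees.
Root lily: left subtree has 10 nodes {lime, yew, daisy, bay, iris, hop, fig, reed, teak, fir}, right has 1 {pear}.
  Root lime: left subtree has 0 nodes { }, right has 9 {yew, daisy, bay, iris, hop, fig, reed, teak, fir}.
    Root fig: left subtree has 5 nodes {yew, daisy, bay, iris, hop}, right has 3 {reed, teak, fir}.
      Root yew: left subtree has 0 nodes { }, right has 4 {daisy, bay, iris, hop}.
        Root bay: left subtree has 1 node {daisy}, right has 2 {iris, hop}.
          Root hop: left subtree has 1 node {iris}, right has 0 { }.
      Root fir: left subtree has 2 nodes {reed, teak}, right has 0 { }.
        Root teak: left subtree has 1 node {reed}, right has 0 { }.

lily lime fig yew bay daisy hop iris fir teak reed pear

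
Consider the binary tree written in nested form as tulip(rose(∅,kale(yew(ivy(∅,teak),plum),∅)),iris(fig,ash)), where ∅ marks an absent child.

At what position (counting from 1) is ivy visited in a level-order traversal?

8

Level-order visits nodes level by level from the root, left to right within each level.
Level 0: tulip
Level 1: rose, iris
Level 2: kale, fig, ash
Level 3: yew
Level 4: ivy, plum
Level 5: teak
Full level-order sequence: tulip, rose, iris, kale, fig, ash, yew, ivy, plum, teak.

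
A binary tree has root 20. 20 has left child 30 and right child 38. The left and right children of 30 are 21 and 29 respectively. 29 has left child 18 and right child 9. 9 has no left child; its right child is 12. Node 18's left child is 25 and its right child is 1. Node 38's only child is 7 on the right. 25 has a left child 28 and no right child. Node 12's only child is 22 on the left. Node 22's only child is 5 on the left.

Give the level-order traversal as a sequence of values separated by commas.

20, 30, 38, 21, 29, 7, 18, 9, 25, 1, 12, 28, 22, 5

Level-order visits nodes level by level from the root, left to right within each level.
Level 0: 20
Level 1: 30, 38
Level 2: 21, 29, 7
Level 3: 18, 9
Level 4: 25, 1, 12
Level 5: 28, 22
Level 6: 5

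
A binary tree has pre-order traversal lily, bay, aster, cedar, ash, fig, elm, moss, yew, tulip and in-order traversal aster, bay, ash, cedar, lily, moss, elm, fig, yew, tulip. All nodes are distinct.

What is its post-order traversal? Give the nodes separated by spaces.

aster ash cedar bay moss elm tulip yew fig lily

The first element of pre-order is the root; it splits in-order into left and right subtrees.
Root lily: left subtree has 4 nodes {aster, bay, ash, cedar}, right has 5 {moss, elm, fig, yew, tulip}.
  Root bay: left subtree has 1 node {aster}, right has 2 {ash, cedar}.
    Root cedar: left subtree has 1 node {ash}, right has 0 { }.
  Root fig: left subtree has 2 nodes {moss, elm}, right has 2 {yew, tulip}.
    Root elm: left subtree has 1 node {moss}, right has 0 { }.
    Root yew: left subtree has 0 nodes { }, right has 1 {tulip}.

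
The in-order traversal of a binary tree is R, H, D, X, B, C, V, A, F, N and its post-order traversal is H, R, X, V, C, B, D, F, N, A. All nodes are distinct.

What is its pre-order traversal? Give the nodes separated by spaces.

A D R H B X C V N F

The last element of post-order is the root; it splits in-order into left and right subtrees.
Root A: left subtree has 7 nodes {R, H, D, X, B, C, V}, right has 2 {F, N}.
  Root D: left subtree has 2 nodes {R, H}, right has 4 {X, B, C, V}.
    Root R: left subtree has 0 nodes { }, right has 1 {H}.
    Root B: left subtree has 1 node {X}, right has 2 {C, V}.
      Root C: left subtree has 0 nodes { }, right has 1 {V}.
  Root N: left subtree has 1 node {F}, right has 0 { }.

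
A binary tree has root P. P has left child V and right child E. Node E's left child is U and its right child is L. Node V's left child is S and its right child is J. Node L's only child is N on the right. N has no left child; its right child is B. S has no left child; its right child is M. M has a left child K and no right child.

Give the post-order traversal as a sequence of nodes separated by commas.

K, M, S, J, V, U, B, N, L, E, P

Post-order visits the left subtree, then the right subtree, then the node.
At P: go left to V.
  At V: go left to S.
    At S: no left child.
    At S: go right to M.
      At M: go left to K.
        K is a leaf — visit K.
      At M: no right child.
      Visit M.
    Visit S.
  At V: go right to J.
    J is a leaf — visit J.
  Visit V.
At P: go right to E.
  At E: go left to U.
    U is a leaf — visit U.
  At E: go right to L.
    At L: no left child.
    At L: go right to N.
      At N: no left child.
      At N: go right to B.
        B is a leaf — visit B.
      Visit N.
    Visit L.
  Visit E.
Visit P.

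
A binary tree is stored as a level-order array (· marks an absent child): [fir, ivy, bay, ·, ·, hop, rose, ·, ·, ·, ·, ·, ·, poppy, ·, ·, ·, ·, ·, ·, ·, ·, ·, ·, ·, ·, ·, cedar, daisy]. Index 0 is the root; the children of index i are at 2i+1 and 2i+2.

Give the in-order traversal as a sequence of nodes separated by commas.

In-order visits the left subtree, then the node, then the right subtree.
At fir: go left to ivy.
  ivy is a leaf — visit ivy.
Visit fir.
At fir: go right to bay.
  At bay: go left to hop.
    hop is a leaf — visit hop.
  Visit bay.
  At bay: go right to rose.
    At rose: go left to poppy.
      At poppy: go left to cedar.
        cedar is a leaf — visit cedar.
      Visit poppy.
      At poppy: go right to daisy.
        daisy is a leaf — visit daisy.
    Visit rose.
    At rose: no right child.

ivy, fir, hop, bay, cedar, poppy, daisy, rose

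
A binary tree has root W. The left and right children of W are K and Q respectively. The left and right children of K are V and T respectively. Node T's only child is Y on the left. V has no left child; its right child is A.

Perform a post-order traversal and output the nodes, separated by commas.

A, V, Y, T, K, Q, W

Post-order visits the left subtree, then the right subtree, then the node.
At W: go left to K.
  At K: go left to V.
    At V: no left child.
    At V: go right to A.
      A is a leaf — visit A.
    Visit V.
  At K: go right to T.
    At T: go left to Y.
      Y is a leaf — visit Y.
    At T: no right child.
    Visit T.
  Visit K.
At W: go right to Q.
  Q is a leaf — visit Q.
Visit W.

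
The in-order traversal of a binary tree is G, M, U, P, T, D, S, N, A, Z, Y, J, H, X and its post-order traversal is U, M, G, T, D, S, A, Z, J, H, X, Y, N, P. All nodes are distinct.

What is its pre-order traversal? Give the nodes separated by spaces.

The last element of post-order is the root; it splits in-order into left and right subtrees.
Root P: left subtree has 3 nodes {G, M, U}, right has 10 {T, D, S, N, A, Z, Y, J, H, X}.
  Root G: left subtree has 0 nodes { }, right has 2 {M, U}.
    Root M: left subtree has 0 nodes { }, right has 1 {U}.
  Root N: left subtree has 3 nodes {T, D, S}, right has 6 {A, Z, Y, J, H, X}.
    Root S: left subtree has 2 nodes {T, D}, right has 0 { }.
      Root D: left subtree has 1 node {T}, right has 0 { }.
    Root Y: left subtree has 2 nodes {A, Z}, right has 3 {J, H, X}.
      Root Z: left subtree has 1 node {A}, right has 0 { }.
      Root X: left subtree has 2 nodes {J, H}, right has 0 { }.
        Root H: left subtree has 1 node {J}, right has 0 { }.

P G M U N S D T Y Z A X H J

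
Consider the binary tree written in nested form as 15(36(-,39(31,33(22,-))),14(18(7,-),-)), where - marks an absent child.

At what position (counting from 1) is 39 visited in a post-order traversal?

4

Post-order visits the left subtree, then the right subtree, then the node.
At 15: go left to 36.
  At 36: no left child.
  At 36: go right to 39.
    At 39: go left to 31.
      31 is a leaf — visit 31.
    At 39: go right to 33.
      At 33: go left to 22.
        22 is a leaf — visit 22.
      At 33: no right child.
      Visit 33.
    Visit 39.
  Visit 36.
At 15: go right to 14.
  At 14: go left to 18.
    At 18: go left to 7.
      7 is a leaf — visit 7.
    At 18: no right child.
    Visit 18.
  At 14: no right child.
  Visit 14.
Visit 15.
Full post-order sequence: 31, 22, 33, 39, 36, 7, 18, 14, 15.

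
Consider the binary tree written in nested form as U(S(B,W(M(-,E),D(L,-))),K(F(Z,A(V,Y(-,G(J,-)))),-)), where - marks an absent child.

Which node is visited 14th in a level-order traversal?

Y

Level-order visits nodes level by level from the root, left to right within each level.
Level 0: U
Level 1: S, K
Level 2: B, W, F
Level 3: M, D, Z, A
Level 4: E, L, V, Y
Level 5: G
Level 6: J
Full level-order sequence: U, S, K, B, W, F, M, D, Z, A, E, L, V, Y, G, J.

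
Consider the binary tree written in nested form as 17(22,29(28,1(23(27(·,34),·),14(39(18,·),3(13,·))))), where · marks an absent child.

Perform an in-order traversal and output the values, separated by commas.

In-order visits the left subtree, then the node, then the right subtree.
At 17: go left to 22.
  22 is a leaf — visit 22.
Visit 17.
At 17: go right to 29.
  At 29: go left to 28.
    28 is a leaf — visit 28.
  Visit 29.
  At 29: go right to 1.
    At 1: go left to 23.
      At 23: go left to 27.
        At 27: no left child.
        Visit 27.
        At 27: go right to 34.
          34 is a leaf — visit 34.
      Visit 23.
      At 23: no right child.
    Visit 1.
    At 1: go right to 14.
      At 14: go left to 39.
        At 39: go left to 18.
          18 is a leaf — visit 18.
        Visit 39.
        At 39: no right child.
      Visit 14.
      At 14: go right to 3.
        At 3: go left to 13.
          13 is a leaf — visit 13.
        Visit 3.
        At 3: no right child.

22, 17, 28, 29, 27, 34, 23, 1, 18, 39, 14, 13, 3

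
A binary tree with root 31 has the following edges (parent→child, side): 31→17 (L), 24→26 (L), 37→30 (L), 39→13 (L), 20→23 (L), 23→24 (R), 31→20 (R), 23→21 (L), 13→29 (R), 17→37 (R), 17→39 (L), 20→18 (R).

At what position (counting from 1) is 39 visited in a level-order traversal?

Level-order visits nodes level by level from the root, left to right within each level.
Level 0: 31
Level 1: 17, 20
Level 2: 39, 37, 23, 18
Level 3: 13, 30, 21, 24
Level 4: 29, 26
Full level-order sequence: 31, 17, 20, 39, 37, 23, 18, 13, 30, 21, 24, 29, 26.

4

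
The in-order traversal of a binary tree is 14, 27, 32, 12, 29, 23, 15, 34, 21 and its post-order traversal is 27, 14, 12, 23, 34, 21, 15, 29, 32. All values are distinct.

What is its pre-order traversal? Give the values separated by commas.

32, 14, 27, 29, 12, 15, 23, 21, 34

The last element of post-order is the root; it splits in-order into left and right subtrees.
Root 32: left subtree has 2 nodes {14, 27}, right has 6 {12, 29, 23, 15, 34, 21}.
  Root 14: left subtree has 0 nodes { }, right has 1 {27}.
  Root 29: left subtree has 1 node {12}, right has 4 {23, 15, 34, 21}.
    Root 15: left subtree has 1 node {23}, right has 2 {34, 21}.
      Root 21: left subtree has 1 node {34}, right has 0 { }.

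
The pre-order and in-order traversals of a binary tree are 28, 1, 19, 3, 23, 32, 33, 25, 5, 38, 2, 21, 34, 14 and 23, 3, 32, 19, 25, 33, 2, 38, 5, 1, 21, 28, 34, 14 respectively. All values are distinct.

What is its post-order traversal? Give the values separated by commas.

23, 32, 3, 25, 2, 38, 5, 33, 19, 21, 1, 14, 34, 28

The first element of pre-order is the root; it splits in-order into left and right subtrees.
Root 28: left subtree has 11 nodes {23, 3, 32, 19, 25, 33, 2, 38, 5, 1, 21}, right has 2 {34, 14}.
  Root 1: left subtree has 9 nodes {23, 3, 32, 19, 25, 33, 2, 38, 5}, right has 1 {21}.
    Root 19: left subtree has 3 nodes {23, 3, 32}, right has 5 {25, 33, 2, 38, 5}.
      Root 3: left subtree has 1 node {23}, right has 1 {32}.
      Root 33: left subtree has 1 node {25}, right has 3 {2, 38, 5}.
        Root 5: left subtree has 2 nodes {2, 38}, right has 0 { }.
          Root 38: left subtree has 1 node {2}, right has 0 { }.
  Root 34: left subtree has 0 nodes { }, right has 1 {14}.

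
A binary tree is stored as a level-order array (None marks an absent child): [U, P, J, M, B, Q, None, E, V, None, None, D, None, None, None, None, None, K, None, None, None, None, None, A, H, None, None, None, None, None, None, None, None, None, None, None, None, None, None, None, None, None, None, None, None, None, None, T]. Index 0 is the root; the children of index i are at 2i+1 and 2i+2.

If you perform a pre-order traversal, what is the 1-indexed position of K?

6

Pre-order visits the node, then its left subtree, then its right subtree.
Visit U.
At U: go left to P.
  Visit P.
  At P: go left to M.
    Visit M.
    At M: go left to E.
      E is a leaf — visit E.
    At M: go right to V.
      Visit V.
      At V: go left to K.
        K is a leaf — visit K.
      At V: no right child.
  At P: go right to B.
    B is a leaf — visit B.
At U: go right to J.
  Visit J.
  At J: go left to Q.
    Visit Q.
    At Q: go left to D.
      Visit D.
      At D: go left to A.
        Visit A.
        At A: go left to T.
          T is a leaf — visit T.
        At A: no right child.
      At D: go right to H.
        H is a leaf — visit H.
    At Q: no right child.
  At J: no right child.
Full pre-order sequence: U, P, M, E, V, K, B, J, Q, D, A, T, H.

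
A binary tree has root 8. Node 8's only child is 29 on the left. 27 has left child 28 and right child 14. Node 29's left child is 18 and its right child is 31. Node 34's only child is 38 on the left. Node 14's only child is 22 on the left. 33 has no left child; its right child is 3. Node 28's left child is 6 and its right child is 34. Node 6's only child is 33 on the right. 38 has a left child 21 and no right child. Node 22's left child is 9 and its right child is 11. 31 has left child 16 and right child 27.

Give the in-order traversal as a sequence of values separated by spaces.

In-order visits the left subtree, then the node, then the right subtree.
At 8: go left to 29.
  At 29: go left to 18.
    18 is a leaf — visit 18.
  Visit 29.
  At 29: go right to 31.
    At 31: go left to 16.
      16 is a leaf — visit 16.
    Visit 31.
    At 31: go right to 27.
      At 27: go left to 28.
        At 28: go left to 6.
          At 6: no left child.
          Visit 6.
          At 6: go right to 33.
            At 33: no left child.
            Visit 33.
            At 33: go right to 3.
              3 is a leaf — visit 3.
        Visit 28.
        At 28: go right to 34.
          At 34: go left to 38.
            At 38: go left to 21.
              21 is a leaf — visit 21.
            Visit 38.
            At 38: no right child.
          Visit 34.
          At 34: no right child.
      Visit 27.
      At 27: go right to 14.
        At 14: go left to 22.
          At 22: go left to 9.
            9 is a leaf — visit 9.
          Visit 22.
          At 22: go right to 11.
            11 is a leaf — visit 11.
        Visit 14.
        At 14: no right child.
Visit 8.
At 8: no right child.

18 29 16 31 6 33 3 28 21 38 34 27 9 22 11 14 8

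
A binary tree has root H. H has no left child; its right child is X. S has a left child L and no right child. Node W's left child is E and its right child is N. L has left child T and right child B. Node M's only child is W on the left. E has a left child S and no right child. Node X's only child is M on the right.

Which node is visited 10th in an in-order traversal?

In-order visits the left subtree, then the node, then the right subtree.
At H: no left child.
Visit H.
At H: go right to X.
  At X: no left child.
  Visit X.
  At X: go right to M.
    At M: go left to W.
      At W: go left to E.
        At E: go left to S.
          At S: go left to L.
            At L: go left to T.
              T is a leaf — visit T.
            Visit L.
            At L: go right to B.
              B is a leaf — visit B.
          Visit S.
          At S: no right child.
        Visit E.
        At E: no right child.
      Visit W.
      At W: go right to N.
        N is a leaf — visit N.
    Visit M.
    At M: no right child.
Full in-order sequence: H, X, T, L, B, S, E, W, N, M.

M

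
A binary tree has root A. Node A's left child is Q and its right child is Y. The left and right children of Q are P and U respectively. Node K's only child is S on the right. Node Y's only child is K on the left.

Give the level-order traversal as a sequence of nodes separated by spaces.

A Q Y P U K S

Level-order visits nodes level by level from the root, left to right within each level.
Level 0: A
Level 1: Q, Y
Level 2: P, U, K
Level 3: S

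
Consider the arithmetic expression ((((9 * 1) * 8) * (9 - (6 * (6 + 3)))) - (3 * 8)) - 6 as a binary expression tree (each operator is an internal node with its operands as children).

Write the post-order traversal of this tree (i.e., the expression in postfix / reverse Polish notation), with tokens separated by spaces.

9 1 * 8 * 9 6 6 3 + * - * 3 8 * - 6 -

Post-order on an expression tree gives postfix notation: for each operator, emit left operand, right operand, then the operator.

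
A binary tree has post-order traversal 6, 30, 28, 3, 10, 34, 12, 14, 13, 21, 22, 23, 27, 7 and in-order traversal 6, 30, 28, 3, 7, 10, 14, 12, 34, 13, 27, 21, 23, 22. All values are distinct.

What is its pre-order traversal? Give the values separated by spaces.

The last element of post-order is the root; it splits in-order into left and right subtrees.
Root 7: left subtree has 4 nodes {6, 30, 28, 3}, right has 9 {10, 14, 12, 34, 13, 27, 21, 23, 22}.
  Root 3: left subtree has 3 nodes {6, 30, 28}, right has 0 { }.
    Root 28: left subtree has 2 nodes {6, 30}, right has 0 { }.
      Root 30: left subtree has 1 node {6}, right has 0 { }.
  Root 27: left subtree has 5 nodes {10, 14, 12, 34, 13}, right has 3 {21, 23, 22}.
    Root 13: left subtree has 4 nodes {10, 14, 12, 34}, right has 0 { }.
      Root 14: left subtree has 1 node {10}, right has 2 {12, 34}.
        Root 12: left subtree has 0 nodes { }, right has 1 {34}.
    Root 23: left subtree has 1 node {21}, right has 1 {22}.

7 3 28 30 6 27 13 14 10 12 34 23 21 22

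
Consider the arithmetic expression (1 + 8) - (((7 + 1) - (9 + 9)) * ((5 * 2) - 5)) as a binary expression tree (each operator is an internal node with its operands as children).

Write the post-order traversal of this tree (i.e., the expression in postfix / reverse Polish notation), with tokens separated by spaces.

1 8 + 7 1 + 9 9 + - 5 2 * 5 - * -

Post-order on an expression tree gives postfix notation: for each operator, emit left operand, right operand, then the operator.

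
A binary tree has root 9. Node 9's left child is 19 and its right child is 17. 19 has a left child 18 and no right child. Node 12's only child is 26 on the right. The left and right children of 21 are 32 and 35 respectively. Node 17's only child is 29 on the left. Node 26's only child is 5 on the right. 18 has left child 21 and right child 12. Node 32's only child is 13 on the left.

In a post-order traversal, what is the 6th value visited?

26

Post-order visits the left subtree, then the right subtree, then the node.
At 9: go left to 19.
  At 19: go left to 18.
    At 18: go left to 21.
      At 21: go left to 32.
        At 32: go left to 13.
          13 is a leaf — visit 13.
        At 32: no right child.
        Visit 32.
      At 21: go right to 35.
        35 is a leaf — visit 35.
      Visit 21.
    At 18: go right to 12.
      At 12: no left child.
      At 12: go right to 26.
        At 26: no left child.
        At 26: go right to 5.
          5 is a leaf — visit 5.
        Visit 26.
      Visit 12.
    Visit 18.
  At 19: no right child.
  Visit 19.
At 9: go right to 17.
  At 17: go left to 29.
    29 is a leaf — visit 29.
  At 17: no right child.
  Visit 17.
Visit 9.
Full post-order sequence: 13, 32, 35, 21, 5, 26, 12, 18, 19, 29, 17, 9.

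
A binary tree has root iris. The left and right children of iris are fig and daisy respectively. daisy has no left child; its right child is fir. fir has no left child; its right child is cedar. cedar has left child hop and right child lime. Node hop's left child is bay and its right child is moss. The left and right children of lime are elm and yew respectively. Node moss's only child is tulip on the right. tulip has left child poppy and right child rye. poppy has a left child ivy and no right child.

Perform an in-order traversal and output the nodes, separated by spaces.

fig iris daisy fir bay hop moss ivy poppy tulip rye cedar elm lime yew

In-order visits the left subtree, then the node, then the right subtree.
At iris: go left to fig.
  fig is a leaf — visit fig.
Visit iris.
At iris: go right to daisy.
  At daisy: no left child.
  Visit daisy.
  At daisy: go right to fir.
    At fir: no left child.
    Visit fir.
    At fir: go right to cedar.
      At cedar: go left to hop.
        At hop: go left to bay.
          bay is a leaf — visit bay.
        Visit hop.
        At hop: go right to moss.
          At moss: no left child.
          Visit moss.
          At moss: go right to tulip.
            At tulip: go left to poppy.
              At poppy: go left to ivy.
                ivy is a leaf — visit ivy.
              Visit poppy.
              At poppy: no right child.
            Visit tulip.
            At tulip: go right to rye.
              rye is a leaf — visit rye.
      Visit cedar.
      At cedar: go right to lime.
        At lime: go left to elm.
          elm is a leaf — visit elm.
        Visit lime.
        At lime: go right to yew.
          yew is a leaf — visit yew.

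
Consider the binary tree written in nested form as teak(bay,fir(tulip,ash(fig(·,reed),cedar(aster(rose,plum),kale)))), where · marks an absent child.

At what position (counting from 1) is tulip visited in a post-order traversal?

Post-order visits the left subtree, then the right subtree, then the node.
At teak: go left to bay.
  bay is a leaf — visit bay.
At teak: go right to fir.
  At fir: go left to tulip.
    tulip is a leaf — visit tulip.
  At fir: go right to ash.
    At ash: go left to fig.
      At fig: no left child.
      At fig: go right to reed.
        reed is a leaf — visit reed.
      Visit fig.
    At ash: go right to cedar.
      At cedar: go left to aster.
        At aster: go left to rose.
          rose is a leaf — visit rose.
        At aster: go right to plum.
          plum is a leaf — visit plum.
        Visit aster.
      At cedar: go right to kale.
        kale is a leaf — visit kale.
      Visit cedar.
    Visit ash.
  Visit fir.
Visit teak.
Full post-order sequence: bay, tulip, reed, fig, rose, plum, aster, kale, cedar, ash, fir, teak.

2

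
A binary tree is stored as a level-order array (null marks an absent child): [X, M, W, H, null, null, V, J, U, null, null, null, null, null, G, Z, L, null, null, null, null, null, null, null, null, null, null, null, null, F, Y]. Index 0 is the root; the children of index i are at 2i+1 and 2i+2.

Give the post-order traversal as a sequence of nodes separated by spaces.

Post-order visits the left subtree, then the right subtree, then the node.
At X: go left to M.
  At M: go left to H.
    At H: go left to J.
      At J: go left to Z.
        Z is a leaf — visit Z.
      At J: go right to L.
        L is a leaf — visit L.
      Visit J.
    At H: go right to U.
      U is a leaf — visit U.
    Visit H.
  At M: no right child.
  Visit M.
At X: go right to W.
  At W: no left child.
  At W: go right to V.
    At V: no left child.
    At V: go right to G.
      At G: go left to F.
        F is a leaf — visit F.
      At G: go right to Y.
        Y is a leaf — visit Y.
      Visit G.
    Visit V.
  Visit W.
Visit X.

Z L J U H M F Y G V W X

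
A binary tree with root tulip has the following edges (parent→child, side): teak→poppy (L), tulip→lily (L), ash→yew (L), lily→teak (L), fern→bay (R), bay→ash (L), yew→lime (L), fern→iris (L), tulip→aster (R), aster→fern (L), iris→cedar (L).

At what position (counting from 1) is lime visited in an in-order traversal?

In-order visits the left subtree, then the node, then the right subtree.
At tulip: go left to lily.
  At lily: go left to teak.
    At teak: go left to poppy.
      poppy is a leaf — visit poppy.
    Visit teak.
    At teak: no right child.
  Visit lily.
  At lily: no right child.
Visit tulip.
At tulip: go right to aster.
  At aster: go left to fern.
    At fern: go left to iris.
      At iris: go left to cedar.
        cedar is a leaf — visit cedar.
      Visit iris.
      At iris: no right child.
    Visit fern.
    At fern: go right to bay.
      At bay: go left to ash.
        At ash: go left to yew.
          At yew: go left to lime.
            lime is a leaf — visit lime.
          Visit yew.
          At yew: no right child.
        Visit ash.
        At ash: no right child.
      Visit bay.
      At bay: no right child.
  Visit aster.
  At aster: no right child.
Full in-order sequence: poppy, teak, lily, tulip, cedar, iris, fern, lime, yew, ash, bay, aster.

8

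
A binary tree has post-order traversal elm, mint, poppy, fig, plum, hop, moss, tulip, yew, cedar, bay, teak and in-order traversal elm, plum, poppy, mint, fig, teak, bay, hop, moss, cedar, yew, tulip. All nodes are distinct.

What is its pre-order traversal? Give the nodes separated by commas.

teak, plum, elm, fig, poppy, mint, bay, cedar, moss, hop, yew, tulip

The last element of post-order is the root; it splits in-order into left and right subtrees.
Root teak: left subtree has 5 nodes {elm, plum, poppy, mint, fig}, right has 6 {bay, hop, moss, cedar, yew, tulip}.
  Root plum: left subtree has 1 node {elm}, right has 3 {poppy, mint, fig}.
    Root fig: left subtree has 2 nodes {poppy, mint}, right has 0 { }.
      Root poppy: left subtree has 0 nodes { }, right has 1 {mint}.
  Root bay: left subtree has 0 nodes { }, right has 5 {hop, moss, cedar, yew, tulip}.
    Root cedar: left subtree has 2 nodes {hop, moss}, right has 2 {yew, tulip}.
      Root moss: left subtree has 1 node {hop}, right has 0 { }.
      Root yew: left subtree has 0 nodes { }, right has 1 {tulip}.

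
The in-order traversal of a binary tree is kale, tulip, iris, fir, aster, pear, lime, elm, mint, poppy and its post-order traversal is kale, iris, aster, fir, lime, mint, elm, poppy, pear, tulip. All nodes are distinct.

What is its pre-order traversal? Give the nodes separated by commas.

tulip, kale, pear, fir, iris, aster, poppy, elm, lime, mint

The last element of post-order is the root; it splits in-order into left and right subtrees.
Root tulip: left subtree has 1 node {kale}, right has 8 {iris, fir, aster, pear, lime, elm, mint, poppy}.
  Root pear: left subtree has 3 nodes {iris, fir, aster}, right has 4 {lime, elm, mint, poppy}.
    Root fir: left subtree has 1 node {iris}, right has 1 {aster}.
    Root poppy: left subtree has 3 nodes {lime, elm, mint}, right has 0 { }.
      Root elm: left subtree has 1 node {lime}, right has 1 {mint}.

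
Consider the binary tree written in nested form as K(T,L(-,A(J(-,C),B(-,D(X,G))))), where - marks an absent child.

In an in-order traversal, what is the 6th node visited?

A

In-order visits the left subtree, then the node, then the right subtree.
At K: go left to T.
  T is a leaf — visit T.
Visit K.
At K: go right to L.
  At L: no left child.
  Visit L.
  At L: go right to A.
    At A: go left to J.
      At J: no left child.
      Visit J.
      At J: go right to C.
        C is a leaf — visit C.
    Visit A.
    At A: go right to B.
      At B: no left child.
      Visit B.
      At B: go right to D.
        At D: go left to X.
          X is a leaf — visit X.
        Visit D.
        At D: go right to G.
          G is a leaf — visit G.
Full in-order sequence: T, K, L, J, C, A, B, X, D, G.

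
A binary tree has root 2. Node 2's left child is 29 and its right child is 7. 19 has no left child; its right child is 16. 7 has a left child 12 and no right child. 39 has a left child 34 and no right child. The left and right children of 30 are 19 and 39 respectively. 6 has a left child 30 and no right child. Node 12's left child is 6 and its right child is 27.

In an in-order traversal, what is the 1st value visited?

29

In-order visits the left subtree, then the node, then the right subtree.
At 2: go left to 29.
  29 is a leaf — visit 29.
Visit 2.
At 2: go right to 7.
  At 7: go left to 12.
    At 12: go left to 6.
      At 6: go left to 30.
        At 30: go left to 19.
          At 19: no left child.
          Visit 19.
          At 19: go right to 16.
            16 is a leaf — visit 16.
        Visit 30.
        At 30: go right to 39.
          At 39: go left to 34.
            34 is a leaf — visit 34.
          Visit 39.
          At 39: no right child.
      Visit 6.
      At 6: no right child.
    Visit 12.
    At 12: go right to 27.
      27 is a leaf — visit 27.
  Visit 7.
  At 7: no right child.
Full in-order sequence: 29, 2, 19, 16, 30, 34, 39, 6, 12, 27, 7.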